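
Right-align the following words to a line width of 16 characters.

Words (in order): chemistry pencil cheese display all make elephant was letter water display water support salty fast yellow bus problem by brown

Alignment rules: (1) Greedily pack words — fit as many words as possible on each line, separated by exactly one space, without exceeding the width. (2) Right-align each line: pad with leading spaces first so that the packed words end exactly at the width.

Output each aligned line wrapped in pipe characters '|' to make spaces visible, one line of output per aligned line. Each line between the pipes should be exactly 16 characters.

Line 1: ['chemistry', 'pencil'] (min_width=16, slack=0)
Line 2: ['cheese', 'display'] (min_width=14, slack=2)
Line 3: ['all', 'make'] (min_width=8, slack=8)
Line 4: ['elephant', 'was'] (min_width=12, slack=4)
Line 5: ['letter', 'water'] (min_width=12, slack=4)
Line 6: ['display', 'water'] (min_width=13, slack=3)
Line 7: ['support', 'salty'] (min_width=13, slack=3)
Line 8: ['fast', 'yellow', 'bus'] (min_width=15, slack=1)
Line 9: ['problem', 'by', 'brown'] (min_width=16, slack=0)

Answer: |chemistry pencil|
|  cheese display|
|        all make|
|    elephant was|
|    letter water|
|   display water|
|   support salty|
| fast yellow bus|
|problem by brown|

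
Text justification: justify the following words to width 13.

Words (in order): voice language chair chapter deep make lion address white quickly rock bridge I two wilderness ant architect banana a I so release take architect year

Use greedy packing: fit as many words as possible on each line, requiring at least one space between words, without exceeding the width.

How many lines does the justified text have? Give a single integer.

Line 1: ['voice'] (min_width=5, slack=8)
Line 2: ['language'] (min_width=8, slack=5)
Line 3: ['chair', 'chapter'] (min_width=13, slack=0)
Line 4: ['deep', 'make'] (min_width=9, slack=4)
Line 5: ['lion', 'address'] (min_width=12, slack=1)
Line 6: ['white', 'quickly'] (min_width=13, slack=0)
Line 7: ['rock', 'bridge', 'I'] (min_width=13, slack=0)
Line 8: ['two'] (min_width=3, slack=10)
Line 9: ['wilderness'] (min_width=10, slack=3)
Line 10: ['ant', 'architect'] (min_width=13, slack=0)
Line 11: ['banana', 'a', 'I', 'so'] (min_width=13, slack=0)
Line 12: ['release', 'take'] (min_width=12, slack=1)
Line 13: ['architect'] (min_width=9, slack=4)
Line 14: ['year'] (min_width=4, slack=9)
Total lines: 14

Answer: 14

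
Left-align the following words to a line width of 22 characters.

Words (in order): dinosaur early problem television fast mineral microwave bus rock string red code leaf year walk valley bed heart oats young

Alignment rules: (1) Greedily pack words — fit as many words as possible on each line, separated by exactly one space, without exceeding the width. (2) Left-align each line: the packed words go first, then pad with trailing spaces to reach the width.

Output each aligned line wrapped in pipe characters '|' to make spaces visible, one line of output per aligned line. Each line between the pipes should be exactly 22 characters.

Line 1: ['dinosaur', 'early', 'problem'] (min_width=22, slack=0)
Line 2: ['television', 'fast'] (min_width=15, slack=7)
Line 3: ['mineral', 'microwave', 'bus'] (min_width=21, slack=1)
Line 4: ['rock', 'string', 'red', 'code'] (min_width=20, slack=2)
Line 5: ['leaf', 'year', 'walk', 'valley'] (min_width=21, slack=1)
Line 6: ['bed', 'heart', 'oats', 'young'] (min_width=20, slack=2)

Answer: |dinosaur early problem|
|television fast       |
|mineral microwave bus |
|rock string red code  |
|leaf year walk valley |
|bed heart oats young  |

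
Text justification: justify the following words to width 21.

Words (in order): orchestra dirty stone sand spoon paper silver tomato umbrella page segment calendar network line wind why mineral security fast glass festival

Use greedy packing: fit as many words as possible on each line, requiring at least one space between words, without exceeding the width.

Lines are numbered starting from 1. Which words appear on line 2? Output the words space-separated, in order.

Line 1: ['orchestra', 'dirty', 'stone'] (min_width=21, slack=0)
Line 2: ['sand', 'spoon', 'paper'] (min_width=16, slack=5)
Line 3: ['silver', 'tomato'] (min_width=13, slack=8)
Line 4: ['umbrella', 'page', 'segment'] (min_width=21, slack=0)
Line 5: ['calendar', 'network', 'line'] (min_width=21, slack=0)
Line 6: ['wind', 'why', 'mineral'] (min_width=16, slack=5)
Line 7: ['security', 'fast', 'glass'] (min_width=19, slack=2)
Line 8: ['festival'] (min_width=8, slack=13)

Answer: sand spoon paper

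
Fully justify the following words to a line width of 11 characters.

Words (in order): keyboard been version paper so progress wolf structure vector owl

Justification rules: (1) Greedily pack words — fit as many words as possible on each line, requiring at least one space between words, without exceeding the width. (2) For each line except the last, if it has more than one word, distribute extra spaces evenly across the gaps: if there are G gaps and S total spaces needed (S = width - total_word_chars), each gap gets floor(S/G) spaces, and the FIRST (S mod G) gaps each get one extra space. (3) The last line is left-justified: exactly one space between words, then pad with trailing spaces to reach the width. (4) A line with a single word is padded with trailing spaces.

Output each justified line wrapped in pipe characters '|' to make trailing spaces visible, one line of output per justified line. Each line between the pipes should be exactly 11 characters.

Answer: |keyboard   |
|been       |
|version    |
|paper    so|
|progress   |
|wolf       |
|structure  |
|vector owl |

Derivation:
Line 1: ['keyboard'] (min_width=8, slack=3)
Line 2: ['been'] (min_width=4, slack=7)
Line 3: ['version'] (min_width=7, slack=4)
Line 4: ['paper', 'so'] (min_width=8, slack=3)
Line 5: ['progress'] (min_width=8, slack=3)
Line 6: ['wolf'] (min_width=4, slack=7)
Line 7: ['structure'] (min_width=9, slack=2)
Line 8: ['vector', 'owl'] (min_width=10, slack=1)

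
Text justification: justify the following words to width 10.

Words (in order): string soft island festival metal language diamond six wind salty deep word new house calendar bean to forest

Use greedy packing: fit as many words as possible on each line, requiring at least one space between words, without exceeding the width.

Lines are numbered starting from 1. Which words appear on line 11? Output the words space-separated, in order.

Answer: house

Derivation:
Line 1: ['string'] (min_width=6, slack=4)
Line 2: ['soft'] (min_width=4, slack=6)
Line 3: ['island'] (min_width=6, slack=4)
Line 4: ['festival'] (min_width=8, slack=2)
Line 5: ['metal'] (min_width=5, slack=5)
Line 6: ['language'] (min_width=8, slack=2)
Line 7: ['diamond'] (min_width=7, slack=3)
Line 8: ['six', 'wind'] (min_width=8, slack=2)
Line 9: ['salty', 'deep'] (min_width=10, slack=0)
Line 10: ['word', 'new'] (min_width=8, slack=2)
Line 11: ['house'] (min_width=5, slack=5)
Line 12: ['calendar'] (min_width=8, slack=2)
Line 13: ['bean', 'to'] (min_width=7, slack=3)
Line 14: ['forest'] (min_width=6, slack=4)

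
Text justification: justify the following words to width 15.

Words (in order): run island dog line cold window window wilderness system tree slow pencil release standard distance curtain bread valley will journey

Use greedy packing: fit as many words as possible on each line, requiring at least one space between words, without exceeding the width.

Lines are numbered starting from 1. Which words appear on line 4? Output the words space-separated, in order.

Line 1: ['run', 'island', 'dog'] (min_width=14, slack=1)
Line 2: ['line', 'cold'] (min_width=9, slack=6)
Line 3: ['window', 'window'] (min_width=13, slack=2)
Line 4: ['wilderness'] (min_width=10, slack=5)
Line 5: ['system', 'tree'] (min_width=11, slack=4)
Line 6: ['slow', 'pencil'] (min_width=11, slack=4)
Line 7: ['release'] (min_width=7, slack=8)
Line 8: ['standard'] (min_width=8, slack=7)
Line 9: ['distance'] (min_width=8, slack=7)
Line 10: ['curtain', 'bread'] (min_width=13, slack=2)
Line 11: ['valley', 'will'] (min_width=11, slack=4)
Line 12: ['journey'] (min_width=7, slack=8)

Answer: wilderness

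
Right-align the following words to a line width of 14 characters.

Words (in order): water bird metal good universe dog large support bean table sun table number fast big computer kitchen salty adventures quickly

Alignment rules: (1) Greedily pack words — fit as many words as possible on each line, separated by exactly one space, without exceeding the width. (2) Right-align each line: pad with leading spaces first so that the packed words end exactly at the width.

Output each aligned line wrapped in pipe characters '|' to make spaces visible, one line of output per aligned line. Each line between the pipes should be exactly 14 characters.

Line 1: ['water', 'bird'] (min_width=10, slack=4)
Line 2: ['metal', 'good'] (min_width=10, slack=4)
Line 3: ['universe', 'dog'] (min_width=12, slack=2)
Line 4: ['large', 'support'] (min_width=13, slack=1)
Line 5: ['bean', 'table', 'sun'] (min_width=14, slack=0)
Line 6: ['table', 'number'] (min_width=12, slack=2)
Line 7: ['fast', 'big'] (min_width=8, slack=6)
Line 8: ['computer'] (min_width=8, slack=6)
Line 9: ['kitchen', 'salty'] (min_width=13, slack=1)
Line 10: ['adventures'] (min_width=10, slack=4)
Line 11: ['quickly'] (min_width=7, slack=7)

Answer: |    water bird|
|    metal good|
|  universe dog|
| large support|
|bean table sun|
|  table number|
|      fast big|
|      computer|
| kitchen salty|
|    adventures|
|       quickly|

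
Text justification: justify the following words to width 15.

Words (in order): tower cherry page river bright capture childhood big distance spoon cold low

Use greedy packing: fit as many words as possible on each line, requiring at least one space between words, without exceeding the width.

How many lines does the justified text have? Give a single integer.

Line 1: ['tower', 'cherry'] (min_width=12, slack=3)
Line 2: ['page', 'river'] (min_width=10, slack=5)
Line 3: ['bright', 'capture'] (min_width=14, slack=1)
Line 4: ['childhood', 'big'] (min_width=13, slack=2)
Line 5: ['distance', 'spoon'] (min_width=14, slack=1)
Line 6: ['cold', 'low'] (min_width=8, slack=7)
Total lines: 6

Answer: 6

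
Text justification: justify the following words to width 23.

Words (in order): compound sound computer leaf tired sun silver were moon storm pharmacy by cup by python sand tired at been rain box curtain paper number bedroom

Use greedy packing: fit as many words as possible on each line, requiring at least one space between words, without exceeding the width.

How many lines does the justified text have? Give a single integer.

Line 1: ['compound', 'sound', 'computer'] (min_width=23, slack=0)
Line 2: ['leaf', 'tired', 'sun', 'silver'] (min_width=21, slack=2)
Line 3: ['were', 'moon', 'storm'] (min_width=15, slack=8)
Line 4: ['pharmacy', 'by', 'cup', 'by'] (min_width=18, slack=5)
Line 5: ['python', 'sand', 'tired', 'at'] (min_width=20, slack=3)
Line 6: ['been', 'rain', 'box', 'curtain'] (min_width=21, slack=2)
Line 7: ['paper', 'number', 'bedroom'] (min_width=20, slack=3)
Total lines: 7

Answer: 7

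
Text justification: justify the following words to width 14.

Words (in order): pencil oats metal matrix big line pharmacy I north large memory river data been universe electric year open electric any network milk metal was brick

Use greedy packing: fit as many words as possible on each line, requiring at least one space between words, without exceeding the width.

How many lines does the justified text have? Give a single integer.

Answer: 13

Derivation:
Line 1: ['pencil', 'oats'] (min_width=11, slack=3)
Line 2: ['metal', 'matrix'] (min_width=12, slack=2)
Line 3: ['big', 'line'] (min_width=8, slack=6)
Line 4: ['pharmacy', 'I'] (min_width=10, slack=4)
Line 5: ['north', 'large'] (min_width=11, slack=3)
Line 6: ['memory', 'river'] (min_width=12, slack=2)
Line 7: ['data', 'been'] (min_width=9, slack=5)
Line 8: ['universe'] (min_width=8, slack=6)
Line 9: ['electric', 'year'] (min_width=13, slack=1)
Line 10: ['open', 'electric'] (min_width=13, slack=1)
Line 11: ['any', 'network'] (min_width=11, slack=3)
Line 12: ['milk', 'metal', 'was'] (min_width=14, slack=0)
Line 13: ['brick'] (min_width=5, slack=9)
Total lines: 13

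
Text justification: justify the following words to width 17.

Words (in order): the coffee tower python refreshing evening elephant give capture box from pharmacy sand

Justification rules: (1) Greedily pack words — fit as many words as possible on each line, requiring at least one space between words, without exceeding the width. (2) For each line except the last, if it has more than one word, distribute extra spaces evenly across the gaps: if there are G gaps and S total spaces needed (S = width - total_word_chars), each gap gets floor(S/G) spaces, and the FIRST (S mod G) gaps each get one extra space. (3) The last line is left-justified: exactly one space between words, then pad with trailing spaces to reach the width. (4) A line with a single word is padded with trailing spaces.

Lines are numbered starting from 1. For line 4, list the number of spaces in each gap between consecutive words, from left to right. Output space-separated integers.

Line 1: ['the', 'coffee', 'tower'] (min_width=16, slack=1)
Line 2: ['python', 'refreshing'] (min_width=17, slack=0)
Line 3: ['evening', 'elephant'] (min_width=16, slack=1)
Line 4: ['give', 'capture', 'box'] (min_width=16, slack=1)
Line 5: ['from', 'pharmacy'] (min_width=13, slack=4)
Line 6: ['sand'] (min_width=4, slack=13)

Answer: 2 1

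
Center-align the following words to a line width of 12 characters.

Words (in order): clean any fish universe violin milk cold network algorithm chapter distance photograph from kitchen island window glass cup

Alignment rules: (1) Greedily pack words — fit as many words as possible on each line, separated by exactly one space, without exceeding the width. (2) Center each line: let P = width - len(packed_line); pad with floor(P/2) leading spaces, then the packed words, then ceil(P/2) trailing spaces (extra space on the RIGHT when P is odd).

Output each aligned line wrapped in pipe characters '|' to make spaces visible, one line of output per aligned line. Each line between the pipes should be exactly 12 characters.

Answer: | clean any  |
|    fish    |
|  universe  |
|violin milk |
|cold network|
| algorithm  |
|  chapter   |
|  distance  |
| photograph |
|from kitchen|
|   island   |
|window glass|
|    cup     |

Derivation:
Line 1: ['clean', 'any'] (min_width=9, slack=3)
Line 2: ['fish'] (min_width=4, slack=8)
Line 3: ['universe'] (min_width=8, slack=4)
Line 4: ['violin', 'milk'] (min_width=11, slack=1)
Line 5: ['cold', 'network'] (min_width=12, slack=0)
Line 6: ['algorithm'] (min_width=9, slack=3)
Line 7: ['chapter'] (min_width=7, slack=5)
Line 8: ['distance'] (min_width=8, slack=4)
Line 9: ['photograph'] (min_width=10, slack=2)
Line 10: ['from', 'kitchen'] (min_width=12, slack=0)
Line 11: ['island'] (min_width=6, slack=6)
Line 12: ['window', 'glass'] (min_width=12, slack=0)
Line 13: ['cup'] (min_width=3, slack=9)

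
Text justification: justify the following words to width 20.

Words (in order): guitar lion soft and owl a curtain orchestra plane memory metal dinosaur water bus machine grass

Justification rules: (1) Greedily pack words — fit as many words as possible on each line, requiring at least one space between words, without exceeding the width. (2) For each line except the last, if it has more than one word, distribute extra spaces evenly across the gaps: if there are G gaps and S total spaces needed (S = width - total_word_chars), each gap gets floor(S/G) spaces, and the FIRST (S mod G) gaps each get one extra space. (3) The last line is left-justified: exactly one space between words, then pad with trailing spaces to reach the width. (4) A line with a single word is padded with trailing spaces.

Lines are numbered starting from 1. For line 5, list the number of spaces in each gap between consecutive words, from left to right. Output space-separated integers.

Line 1: ['guitar', 'lion', 'soft', 'and'] (min_width=20, slack=0)
Line 2: ['owl', 'a', 'curtain'] (min_width=13, slack=7)
Line 3: ['orchestra', 'plane'] (min_width=15, slack=5)
Line 4: ['memory', 'metal'] (min_width=12, slack=8)
Line 5: ['dinosaur', 'water', 'bus'] (min_width=18, slack=2)
Line 6: ['machine', 'grass'] (min_width=13, slack=7)

Answer: 2 2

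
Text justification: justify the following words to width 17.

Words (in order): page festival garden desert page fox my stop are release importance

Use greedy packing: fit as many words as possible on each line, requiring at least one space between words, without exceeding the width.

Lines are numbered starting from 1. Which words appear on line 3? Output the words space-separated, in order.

Line 1: ['page', 'festival'] (min_width=13, slack=4)
Line 2: ['garden', 'desert'] (min_width=13, slack=4)
Line 3: ['page', 'fox', 'my', 'stop'] (min_width=16, slack=1)
Line 4: ['are', 'release'] (min_width=11, slack=6)
Line 5: ['importance'] (min_width=10, slack=7)

Answer: page fox my stop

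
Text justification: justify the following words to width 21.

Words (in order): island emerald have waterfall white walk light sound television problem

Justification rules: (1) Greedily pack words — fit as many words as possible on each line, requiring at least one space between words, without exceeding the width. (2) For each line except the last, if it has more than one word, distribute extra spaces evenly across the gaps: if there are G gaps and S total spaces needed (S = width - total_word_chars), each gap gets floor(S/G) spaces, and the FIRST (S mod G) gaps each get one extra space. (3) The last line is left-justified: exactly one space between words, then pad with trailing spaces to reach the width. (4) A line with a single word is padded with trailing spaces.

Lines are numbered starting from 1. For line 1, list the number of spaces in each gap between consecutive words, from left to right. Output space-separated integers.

Answer: 2 2

Derivation:
Line 1: ['island', 'emerald', 'have'] (min_width=19, slack=2)
Line 2: ['waterfall', 'white', 'walk'] (min_width=20, slack=1)
Line 3: ['light', 'sound'] (min_width=11, slack=10)
Line 4: ['television', 'problem'] (min_width=18, slack=3)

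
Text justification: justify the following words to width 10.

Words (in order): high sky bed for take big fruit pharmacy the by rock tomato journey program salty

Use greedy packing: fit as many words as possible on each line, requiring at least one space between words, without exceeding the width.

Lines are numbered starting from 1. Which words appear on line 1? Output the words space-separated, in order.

Line 1: ['high', 'sky'] (min_width=8, slack=2)
Line 2: ['bed', 'for'] (min_width=7, slack=3)
Line 3: ['take', 'big'] (min_width=8, slack=2)
Line 4: ['fruit'] (min_width=5, slack=5)
Line 5: ['pharmacy'] (min_width=8, slack=2)
Line 6: ['the', 'by'] (min_width=6, slack=4)
Line 7: ['rock'] (min_width=4, slack=6)
Line 8: ['tomato'] (min_width=6, slack=4)
Line 9: ['journey'] (min_width=7, slack=3)
Line 10: ['program'] (min_width=7, slack=3)
Line 11: ['salty'] (min_width=5, slack=5)

Answer: high sky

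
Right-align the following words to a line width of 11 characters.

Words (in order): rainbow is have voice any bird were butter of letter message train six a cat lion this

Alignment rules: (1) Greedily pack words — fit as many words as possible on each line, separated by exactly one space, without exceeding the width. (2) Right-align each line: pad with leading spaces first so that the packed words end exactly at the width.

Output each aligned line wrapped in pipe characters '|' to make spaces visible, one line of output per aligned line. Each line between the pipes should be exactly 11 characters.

Line 1: ['rainbow', 'is'] (min_width=10, slack=1)
Line 2: ['have', 'voice'] (min_width=10, slack=1)
Line 3: ['any', 'bird'] (min_width=8, slack=3)
Line 4: ['were', 'butter'] (min_width=11, slack=0)
Line 5: ['of', 'letter'] (min_width=9, slack=2)
Line 6: ['message'] (min_width=7, slack=4)
Line 7: ['train', 'six', 'a'] (min_width=11, slack=0)
Line 8: ['cat', 'lion'] (min_width=8, slack=3)
Line 9: ['this'] (min_width=4, slack=7)

Answer: | rainbow is|
| have voice|
|   any bird|
|were butter|
|  of letter|
|    message|
|train six a|
|   cat lion|
|       this|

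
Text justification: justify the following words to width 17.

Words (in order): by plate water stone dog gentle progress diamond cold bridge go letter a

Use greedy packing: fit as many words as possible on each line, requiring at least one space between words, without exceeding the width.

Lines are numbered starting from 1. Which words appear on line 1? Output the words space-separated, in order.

Line 1: ['by', 'plate', 'water'] (min_width=14, slack=3)
Line 2: ['stone', 'dog', 'gentle'] (min_width=16, slack=1)
Line 3: ['progress', 'diamond'] (min_width=16, slack=1)
Line 4: ['cold', 'bridge', 'go'] (min_width=14, slack=3)
Line 5: ['letter', 'a'] (min_width=8, slack=9)

Answer: by plate water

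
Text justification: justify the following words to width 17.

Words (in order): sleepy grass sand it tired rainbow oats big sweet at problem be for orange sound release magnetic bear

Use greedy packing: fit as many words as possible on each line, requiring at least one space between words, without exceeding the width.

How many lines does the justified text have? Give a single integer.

Answer: 7

Derivation:
Line 1: ['sleepy', 'grass', 'sand'] (min_width=17, slack=0)
Line 2: ['it', 'tired', 'rainbow'] (min_width=16, slack=1)
Line 3: ['oats', 'big', 'sweet', 'at'] (min_width=17, slack=0)
Line 4: ['problem', 'be', 'for'] (min_width=14, slack=3)
Line 5: ['orange', 'sound'] (min_width=12, slack=5)
Line 6: ['release', 'magnetic'] (min_width=16, slack=1)
Line 7: ['bear'] (min_width=4, slack=13)
Total lines: 7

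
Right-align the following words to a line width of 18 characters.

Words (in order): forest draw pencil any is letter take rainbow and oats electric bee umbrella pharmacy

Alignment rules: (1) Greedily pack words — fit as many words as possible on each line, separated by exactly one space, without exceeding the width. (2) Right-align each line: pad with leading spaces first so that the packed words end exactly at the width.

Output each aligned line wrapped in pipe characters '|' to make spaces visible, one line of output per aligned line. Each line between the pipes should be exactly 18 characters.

Answer: |forest draw pencil|
|any is letter take|
|  rainbow and oats|
|      electric bee|
| umbrella pharmacy|

Derivation:
Line 1: ['forest', 'draw', 'pencil'] (min_width=18, slack=0)
Line 2: ['any', 'is', 'letter', 'take'] (min_width=18, slack=0)
Line 3: ['rainbow', 'and', 'oats'] (min_width=16, slack=2)
Line 4: ['electric', 'bee'] (min_width=12, slack=6)
Line 5: ['umbrella', 'pharmacy'] (min_width=17, slack=1)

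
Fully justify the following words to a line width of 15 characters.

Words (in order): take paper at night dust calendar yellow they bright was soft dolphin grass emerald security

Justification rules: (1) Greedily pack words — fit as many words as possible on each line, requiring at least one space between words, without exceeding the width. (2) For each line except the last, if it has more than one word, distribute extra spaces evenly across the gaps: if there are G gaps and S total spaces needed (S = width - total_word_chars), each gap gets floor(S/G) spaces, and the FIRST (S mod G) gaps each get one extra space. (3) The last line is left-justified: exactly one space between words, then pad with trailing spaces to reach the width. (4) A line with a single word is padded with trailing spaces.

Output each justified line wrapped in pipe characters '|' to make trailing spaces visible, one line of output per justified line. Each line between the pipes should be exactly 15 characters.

Answer: |take  paper  at|
|night      dust|
|calendar yellow|
|they bright was|
|soft    dolphin|
|grass   emerald|
|security       |

Derivation:
Line 1: ['take', 'paper', 'at'] (min_width=13, slack=2)
Line 2: ['night', 'dust'] (min_width=10, slack=5)
Line 3: ['calendar', 'yellow'] (min_width=15, slack=0)
Line 4: ['they', 'bright', 'was'] (min_width=15, slack=0)
Line 5: ['soft', 'dolphin'] (min_width=12, slack=3)
Line 6: ['grass', 'emerald'] (min_width=13, slack=2)
Line 7: ['security'] (min_width=8, slack=7)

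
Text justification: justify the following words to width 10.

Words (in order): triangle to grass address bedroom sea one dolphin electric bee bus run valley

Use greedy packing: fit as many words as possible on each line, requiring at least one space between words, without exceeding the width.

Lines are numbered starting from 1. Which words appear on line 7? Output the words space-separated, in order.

Answer: electric

Derivation:
Line 1: ['triangle'] (min_width=8, slack=2)
Line 2: ['to', 'grass'] (min_width=8, slack=2)
Line 3: ['address'] (min_width=7, slack=3)
Line 4: ['bedroom'] (min_width=7, slack=3)
Line 5: ['sea', 'one'] (min_width=7, slack=3)
Line 6: ['dolphin'] (min_width=7, slack=3)
Line 7: ['electric'] (min_width=8, slack=2)
Line 8: ['bee', 'bus'] (min_width=7, slack=3)
Line 9: ['run', 'valley'] (min_width=10, slack=0)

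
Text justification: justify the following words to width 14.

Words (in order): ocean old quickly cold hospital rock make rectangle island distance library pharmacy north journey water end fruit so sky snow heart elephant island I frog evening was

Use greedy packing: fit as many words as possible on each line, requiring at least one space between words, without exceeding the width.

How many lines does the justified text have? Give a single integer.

Line 1: ['ocean', 'old'] (min_width=9, slack=5)
Line 2: ['quickly', 'cold'] (min_width=12, slack=2)
Line 3: ['hospital', 'rock'] (min_width=13, slack=1)
Line 4: ['make', 'rectangle'] (min_width=14, slack=0)
Line 5: ['island'] (min_width=6, slack=8)
Line 6: ['distance'] (min_width=8, slack=6)
Line 7: ['library'] (min_width=7, slack=7)
Line 8: ['pharmacy', 'north'] (min_width=14, slack=0)
Line 9: ['journey', 'water'] (min_width=13, slack=1)
Line 10: ['end', 'fruit', 'so'] (min_width=12, slack=2)
Line 11: ['sky', 'snow', 'heart'] (min_width=14, slack=0)
Line 12: ['elephant'] (min_width=8, slack=6)
Line 13: ['island', 'I', 'frog'] (min_width=13, slack=1)
Line 14: ['evening', 'was'] (min_width=11, slack=3)
Total lines: 14

Answer: 14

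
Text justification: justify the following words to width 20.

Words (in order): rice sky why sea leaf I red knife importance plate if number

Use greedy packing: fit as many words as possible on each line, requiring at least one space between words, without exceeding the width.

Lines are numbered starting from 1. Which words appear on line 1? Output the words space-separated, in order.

Answer: rice sky why sea

Derivation:
Line 1: ['rice', 'sky', 'why', 'sea'] (min_width=16, slack=4)
Line 2: ['leaf', 'I', 'red', 'knife'] (min_width=16, slack=4)
Line 3: ['importance', 'plate', 'if'] (min_width=19, slack=1)
Line 4: ['number'] (min_width=6, slack=14)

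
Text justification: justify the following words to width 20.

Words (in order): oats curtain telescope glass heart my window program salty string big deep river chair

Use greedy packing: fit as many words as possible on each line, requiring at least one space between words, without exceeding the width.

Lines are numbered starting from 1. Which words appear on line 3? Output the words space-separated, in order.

Answer: heart my window

Derivation:
Line 1: ['oats', 'curtain'] (min_width=12, slack=8)
Line 2: ['telescope', 'glass'] (min_width=15, slack=5)
Line 3: ['heart', 'my', 'window'] (min_width=15, slack=5)
Line 4: ['program', 'salty', 'string'] (min_width=20, slack=0)
Line 5: ['big', 'deep', 'river', 'chair'] (min_width=20, slack=0)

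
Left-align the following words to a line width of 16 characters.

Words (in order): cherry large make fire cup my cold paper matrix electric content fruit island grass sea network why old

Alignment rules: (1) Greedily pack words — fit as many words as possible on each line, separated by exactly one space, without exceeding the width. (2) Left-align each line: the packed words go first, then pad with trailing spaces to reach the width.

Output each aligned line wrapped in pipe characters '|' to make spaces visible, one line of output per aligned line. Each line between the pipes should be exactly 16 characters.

Line 1: ['cherry', 'large'] (min_width=12, slack=4)
Line 2: ['make', 'fire', 'cup', 'my'] (min_width=16, slack=0)
Line 3: ['cold', 'paper'] (min_width=10, slack=6)
Line 4: ['matrix', 'electric'] (min_width=15, slack=1)
Line 5: ['content', 'fruit'] (min_width=13, slack=3)
Line 6: ['island', 'grass', 'sea'] (min_width=16, slack=0)
Line 7: ['network', 'why', 'old'] (min_width=15, slack=1)

Answer: |cherry large    |
|make fire cup my|
|cold paper      |
|matrix electric |
|content fruit   |
|island grass sea|
|network why old |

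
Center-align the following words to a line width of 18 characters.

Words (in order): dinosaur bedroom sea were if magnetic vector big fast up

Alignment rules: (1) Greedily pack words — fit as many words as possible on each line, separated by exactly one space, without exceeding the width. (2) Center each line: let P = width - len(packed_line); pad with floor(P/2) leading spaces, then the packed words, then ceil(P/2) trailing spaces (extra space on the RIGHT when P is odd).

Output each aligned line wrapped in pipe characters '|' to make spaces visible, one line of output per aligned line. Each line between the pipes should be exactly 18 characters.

Line 1: ['dinosaur', 'bedroom'] (min_width=16, slack=2)
Line 2: ['sea', 'were', 'if'] (min_width=11, slack=7)
Line 3: ['magnetic', 'vector'] (min_width=15, slack=3)
Line 4: ['big', 'fast', 'up'] (min_width=11, slack=7)

Answer: | dinosaur bedroom |
|   sea were if    |
| magnetic vector  |
|   big fast up    |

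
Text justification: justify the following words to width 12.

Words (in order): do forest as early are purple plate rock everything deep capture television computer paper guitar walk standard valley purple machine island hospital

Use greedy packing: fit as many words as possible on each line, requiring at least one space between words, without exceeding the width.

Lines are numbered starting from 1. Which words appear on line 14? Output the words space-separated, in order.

Line 1: ['do', 'forest', 'as'] (min_width=12, slack=0)
Line 2: ['early', 'are'] (min_width=9, slack=3)
Line 3: ['purple', 'plate'] (min_width=12, slack=0)
Line 4: ['rock'] (min_width=4, slack=8)
Line 5: ['everything'] (min_width=10, slack=2)
Line 6: ['deep', 'capture'] (min_width=12, slack=0)
Line 7: ['television'] (min_width=10, slack=2)
Line 8: ['computer'] (min_width=8, slack=4)
Line 9: ['paper', 'guitar'] (min_width=12, slack=0)
Line 10: ['walk'] (min_width=4, slack=8)
Line 11: ['standard'] (min_width=8, slack=4)
Line 12: ['valley'] (min_width=6, slack=6)
Line 13: ['purple'] (min_width=6, slack=6)
Line 14: ['machine'] (min_width=7, slack=5)
Line 15: ['island'] (min_width=6, slack=6)
Line 16: ['hospital'] (min_width=8, slack=4)

Answer: machine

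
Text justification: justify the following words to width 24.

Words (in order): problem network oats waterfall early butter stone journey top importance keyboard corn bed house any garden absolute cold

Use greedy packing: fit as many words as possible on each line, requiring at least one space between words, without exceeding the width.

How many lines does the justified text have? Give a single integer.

Line 1: ['problem', 'network', 'oats'] (min_width=20, slack=4)
Line 2: ['waterfall', 'early', 'butter'] (min_width=22, slack=2)
Line 3: ['stone', 'journey', 'top'] (min_width=17, slack=7)
Line 4: ['importance', 'keyboard', 'corn'] (min_width=24, slack=0)
Line 5: ['bed', 'house', 'any', 'garden'] (min_width=20, slack=4)
Line 6: ['absolute', 'cold'] (min_width=13, slack=11)
Total lines: 6

Answer: 6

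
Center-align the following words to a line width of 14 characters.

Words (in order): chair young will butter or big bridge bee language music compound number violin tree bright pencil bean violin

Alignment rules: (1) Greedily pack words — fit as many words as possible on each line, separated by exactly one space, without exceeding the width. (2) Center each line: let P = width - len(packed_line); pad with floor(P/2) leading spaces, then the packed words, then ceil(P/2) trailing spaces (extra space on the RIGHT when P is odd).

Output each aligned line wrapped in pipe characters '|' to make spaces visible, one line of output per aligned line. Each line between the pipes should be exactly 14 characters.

Answer: | chair young  |
|will butter or|
|big bridge bee|
|language music|
|   compound   |
|number violin |
| tree bright  |
| pencil bean  |
|    violin    |

Derivation:
Line 1: ['chair', 'young'] (min_width=11, slack=3)
Line 2: ['will', 'butter', 'or'] (min_width=14, slack=0)
Line 3: ['big', 'bridge', 'bee'] (min_width=14, slack=0)
Line 4: ['language', 'music'] (min_width=14, slack=0)
Line 5: ['compound'] (min_width=8, slack=6)
Line 6: ['number', 'violin'] (min_width=13, slack=1)
Line 7: ['tree', 'bright'] (min_width=11, slack=3)
Line 8: ['pencil', 'bean'] (min_width=11, slack=3)
Line 9: ['violin'] (min_width=6, slack=8)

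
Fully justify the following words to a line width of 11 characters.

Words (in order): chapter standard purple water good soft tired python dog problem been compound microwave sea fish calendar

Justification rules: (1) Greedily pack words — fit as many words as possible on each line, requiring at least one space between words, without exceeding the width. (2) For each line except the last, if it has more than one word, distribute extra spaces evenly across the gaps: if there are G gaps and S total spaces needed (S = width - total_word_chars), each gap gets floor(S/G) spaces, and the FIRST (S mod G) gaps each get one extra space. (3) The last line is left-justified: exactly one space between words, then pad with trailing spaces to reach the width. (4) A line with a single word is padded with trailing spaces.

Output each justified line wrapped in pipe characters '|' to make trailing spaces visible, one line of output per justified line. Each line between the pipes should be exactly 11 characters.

Line 1: ['chapter'] (min_width=7, slack=4)
Line 2: ['standard'] (min_width=8, slack=3)
Line 3: ['purple'] (min_width=6, slack=5)
Line 4: ['water', 'good'] (min_width=10, slack=1)
Line 5: ['soft', 'tired'] (min_width=10, slack=1)
Line 6: ['python', 'dog'] (min_width=10, slack=1)
Line 7: ['problem'] (min_width=7, slack=4)
Line 8: ['been'] (min_width=4, slack=7)
Line 9: ['compound'] (min_width=8, slack=3)
Line 10: ['microwave'] (min_width=9, slack=2)
Line 11: ['sea', 'fish'] (min_width=8, slack=3)
Line 12: ['calendar'] (min_width=8, slack=3)

Answer: |chapter    |
|standard   |
|purple     |
|water  good|
|soft  tired|
|python  dog|
|problem    |
|been       |
|compound   |
|microwave  |
|sea    fish|
|calendar   |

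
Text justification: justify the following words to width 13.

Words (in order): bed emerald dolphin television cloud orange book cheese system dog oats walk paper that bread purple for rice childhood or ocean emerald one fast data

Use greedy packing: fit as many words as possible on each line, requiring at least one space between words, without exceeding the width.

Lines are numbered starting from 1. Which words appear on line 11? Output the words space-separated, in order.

Answer: childhood or

Derivation:
Line 1: ['bed', 'emerald'] (min_width=11, slack=2)
Line 2: ['dolphin'] (min_width=7, slack=6)
Line 3: ['television'] (min_width=10, slack=3)
Line 4: ['cloud', 'orange'] (min_width=12, slack=1)
Line 5: ['book', 'cheese'] (min_width=11, slack=2)
Line 6: ['system', 'dog'] (min_width=10, slack=3)
Line 7: ['oats', 'walk'] (min_width=9, slack=4)
Line 8: ['paper', 'that'] (min_width=10, slack=3)
Line 9: ['bread', 'purple'] (min_width=12, slack=1)
Line 10: ['for', 'rice'] (min_width=8, slack=5)
Line 11: ['childhood', 'or'] (min_width=12, slack=1)
Line 12: ['ocean', 'emerald'] (min_width=13, slack=0)
Line 13: ['one', 'fast', 'data'] (min_width=13, slack=0)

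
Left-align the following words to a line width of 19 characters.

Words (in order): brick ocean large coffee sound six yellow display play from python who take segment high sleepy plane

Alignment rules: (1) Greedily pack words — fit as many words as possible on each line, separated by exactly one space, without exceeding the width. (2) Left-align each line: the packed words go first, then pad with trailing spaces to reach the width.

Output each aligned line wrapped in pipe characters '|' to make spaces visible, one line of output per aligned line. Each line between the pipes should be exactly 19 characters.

Line 1: ['brick', 'ocean', 'large'] (min_width=17, slack=2)
Line 2: ['coffee', 'sound', 'six'] (min_width=16, slack=3)
Line 3: ['yellow', 'display', 'play'] (min_width=19, slack=0)
Line 4: ['from', 'python', 'who'] (min_width=15, slack=4)
Line 5: ['take', 'segment', 'high'] (min_width=17, slack=2)
Line 6: ['sleepy', 'plane'] (min_width=12, slack=7)

Answer: |brick ocean large  |
|coffee sound six   |
|yellow display play|
|from python who    |
|take segment high  |
|sleepy plane       |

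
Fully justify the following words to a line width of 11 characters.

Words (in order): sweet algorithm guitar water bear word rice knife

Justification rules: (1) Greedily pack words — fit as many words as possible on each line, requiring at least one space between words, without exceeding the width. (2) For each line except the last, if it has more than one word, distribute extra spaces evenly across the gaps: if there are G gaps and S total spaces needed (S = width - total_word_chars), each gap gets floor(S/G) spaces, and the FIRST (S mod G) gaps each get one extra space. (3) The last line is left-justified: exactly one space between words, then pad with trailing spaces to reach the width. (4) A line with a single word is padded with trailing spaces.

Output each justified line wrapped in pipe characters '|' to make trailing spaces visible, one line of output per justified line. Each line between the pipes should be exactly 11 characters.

Answer: |sweet      |
|algorithm  |
|guitar     |
|water  bear|
|word   rice|
|knife      |

Derivation:
Line 1: ['sweet'] (min_width=5, slack=6)
Line 2: ['algorithm'] (min_width=9, slack=2)
Line 3: ['guitar'] (min_width=6, slack=5)
Line 4: ['water', 'bear'] (min_width=10, slack=1)
Line 5: ['word', 'rice'] (min_width=9, slack=2)
Line 6: ['knife'] (min_width=5, slack=6)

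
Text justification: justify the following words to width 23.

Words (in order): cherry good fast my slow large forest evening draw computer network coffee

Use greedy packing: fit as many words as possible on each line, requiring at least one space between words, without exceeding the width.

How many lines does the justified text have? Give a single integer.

Line 1: ['cherry', 'good', 'fast', 'my'] (min_width=19, slack=4)
Line 2: ['slow', 'large', 'forest'] (min_width=17, slack=6)
Line 3: ['evening', 'draw', 'computer'] (min_width=21, slack=2)
Line 4: ['network', 'coffee'] (min_width=14, slack=9)
Total lines: 4

Answer: 4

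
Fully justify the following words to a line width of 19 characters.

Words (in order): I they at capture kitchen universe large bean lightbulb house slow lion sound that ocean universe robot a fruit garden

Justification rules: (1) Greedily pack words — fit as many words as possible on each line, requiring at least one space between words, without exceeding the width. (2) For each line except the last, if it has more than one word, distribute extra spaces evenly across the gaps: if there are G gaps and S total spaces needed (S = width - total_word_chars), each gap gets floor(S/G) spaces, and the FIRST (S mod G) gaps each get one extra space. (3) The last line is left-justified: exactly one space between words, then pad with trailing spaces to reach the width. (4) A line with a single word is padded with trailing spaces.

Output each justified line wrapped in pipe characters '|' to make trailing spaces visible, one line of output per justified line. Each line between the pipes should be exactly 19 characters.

Line 1: ['I', 'they', 'at', 'capture'] (min_width=17, slack=2)
Line 2: ['kitchen', 'universe'] (min_width=16, slack=3)
Line 3: ['large', 'bean'] (min_width=10, slack=9)
Line 4: ['lightbulb', 'house'] (min_width=15, slack=4)
Line 5: ['slow', 'lion', 'sound'] (min_width=15, slack=4)
Line 6: ['that', 'ocean', 'universe'] (min_width=19, slack=0)
Line 7: ['robot', 'a', 'fruit'] (min_width=13, slack=6)
Line 8: ['garden'] (min_width=6, slack=13)

Answer: |I  they  at capture|
|kitchen    universe|
|large          bean|
|lightbulb     house|
|slow   lion   sound|
|that ocean universe|
|robot    a    fruit|
|garden             |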